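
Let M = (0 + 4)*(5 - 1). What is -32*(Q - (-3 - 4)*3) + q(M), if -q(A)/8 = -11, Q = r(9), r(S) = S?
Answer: -872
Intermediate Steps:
Q = 9
M = 16 (M = 4*4 = 16)
q(A) = 88 (q(A) = -8*(-11) = 88)
-32*(Q - (-3 - 4)*3) + q(M) = -32*(9 - (-3 - 4)*3) + 88 = -32*(9 - (-7)*3) + 88 = -32*(9 - 1*(-21)) + 88 = -32*(9 + 21) + 88 = -32*30 + 88 = -960 + 88 = -872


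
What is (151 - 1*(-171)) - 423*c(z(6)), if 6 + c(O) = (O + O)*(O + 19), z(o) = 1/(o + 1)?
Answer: 26776/49 ≈ 546.45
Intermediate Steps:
z(o) = 1/(1 + o)
c(O) = -6 + 2*O*(19 + O) (c(O) = -6 + (O + O)*(O + 19) = -6 + (2*O)*(19 + O) = -6 + 2*O*(19 + O))
(151 - 1*(-171)) - 423*c(z(6)) = (151 - 1*(-171)) - 423*(-6 + 2*(1/(1 + 6))² + 38/(1 + 6)) = (151 + 171) - 423*(-6 + 2*(1/7)² + 38/7) = 322 - 423*(-6 + 2*(⅐)² + 38*(⅐)) = 322 - 423*(-6 + 2*(1/49) + 38/7) = 322 - 423*(-6 + 2/49 + 38/7) = 322 - 423*(-26/49) = 322 + 10998/49 = 26776/49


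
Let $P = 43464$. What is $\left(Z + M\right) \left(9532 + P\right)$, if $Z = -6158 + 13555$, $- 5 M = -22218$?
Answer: $\frac{3137522188}{5} \approx 6.275 \cdot 10^{8}$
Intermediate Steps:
$M = \frac{22218}{5}$ ($M = \left(- \frac{1}{5}\right) \left(-22218\right) = \frac{22218}{5} \approx 4443.6$)
$Z = 7397$
$\left(Z + M\right) \left(9532 + P\right) = \left(7397 + \frac{22218}{5}\right) \left(9532 + 43464\right) = \frac{59203}{5} \cdot 52996 = \frac{3137522188}{5}$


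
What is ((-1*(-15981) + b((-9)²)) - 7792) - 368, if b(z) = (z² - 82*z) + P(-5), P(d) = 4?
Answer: 7744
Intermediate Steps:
b(z) = 4 + z² - 82*z (b(z) = (z² - 82*z) + 4 = 4 + z² - 82*z)
((-1*(-15981) + b((-9)²)) - 7792) - 368 = ((-1*(-15981) + (4 + ((-9)²)² - 82*(-9)²)) - 7792) - 368 = ((15981 + (4 + 81² - 82*81)) - 7792) - 368 = ((15981 + (4 + 6561 - 6642)) - 7792) - 368 = ((15981 - 77) - 7792) - 368 = (15904 - 7792) - 368 = 8112 - 368 = 7744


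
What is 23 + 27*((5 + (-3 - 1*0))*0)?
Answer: 23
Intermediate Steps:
23 + 27*((5 + (-3 - 1*0))*0) = 23 + 27*((5 + (-3 + 0))*0) = 23 + 27*((5 - 3)*0) = 23 + 27*(2*0) = 23 + 27*0 = 23 + 0 = 23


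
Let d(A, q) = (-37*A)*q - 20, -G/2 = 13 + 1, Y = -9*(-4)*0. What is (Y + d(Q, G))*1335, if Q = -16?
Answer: -22155660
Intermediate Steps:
Y = 0 (Y = 36*0 = 0)
G = -28 (G = -2*(13 + 1) = -2*14 = -28)
d(A, q) = -20 - 37*A*q (d(A, q) = -37*A*q - 20 = -20 - 37*A*q)
(Y + d(Q, G))*1335 = (0 + (-20 - 37*(-16)*(-28)))*1335 = (0 + (-20 - 16576))*1335 = (0 - 16596)*1335 = -16596*1335 = -22155660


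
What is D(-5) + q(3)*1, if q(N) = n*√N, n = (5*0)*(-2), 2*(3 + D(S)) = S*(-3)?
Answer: 9/2 ≈ 4.5000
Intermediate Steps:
D(S) = -3 - 3*S/2 (D(S) = -3 + (S*(-3))/2 = -3 + (-3*S)/2 = -3 - 3*S/2)
n = 0 (n = 0*(-2) = 0)
q(N) = 0 (q(N) = 0*√N = 0)
D(-5) + q(3)*1 = (-3 - 3/2*(-5)) + 0*1 = (-3 + 15/2) + 0 = 9/2 + 0 = 9/2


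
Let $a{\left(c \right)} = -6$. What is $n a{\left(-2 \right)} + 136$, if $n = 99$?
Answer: $-458$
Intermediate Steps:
$n a{\left(-2 \right)} + 136 = 99 \left(-6\right) + 136 = -594 + 136 = -458$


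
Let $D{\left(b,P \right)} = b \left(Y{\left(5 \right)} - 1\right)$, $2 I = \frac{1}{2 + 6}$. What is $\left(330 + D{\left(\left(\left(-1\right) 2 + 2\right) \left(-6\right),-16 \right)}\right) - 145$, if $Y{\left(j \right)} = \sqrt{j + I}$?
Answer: $185$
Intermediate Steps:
$I = \frac{1}{16}$ ($I = \frac{1}{2 \left(2 + 6\right)} = \frac{1}{2 \cdot 8} = \frac{1}{2} \cdot \frac{1}{8} = \frac{1}{16} \approx 0.0625$)
$Y{\left(j \right)} = \sqrt{\frac{1}{16} + j}$ ($Y{\left(j \right)} = \sqrt{j + \frac{1}{16}} = \sqrt{\frac{1}{16} + j}$)
$D{\left(b,P \right)} = \frac{5 b}{4}$ ($D{\left(b,P \right)} = b \left(\frac{\sqrt{1 + 16 \cdot 5}}{4} - 1\right) = b \left(\frac{\sqrt{1 + 80}}{4} - 1\right) = b \left(\frac{\sqrt{81}}{4} - 1\right) = b \left(\frac{1}{4} \cdot 9 - 1\right) = b \left(\frac{9}{4} - 1\right) = b \frac{5}{4} = \frac{5 b}{4}$)
$\left(330 + D{\left(\left(\left(-1\right) 2 + 2\right) \left(-6\right),-16 \right)}\right) - 145 = \left(330 + \frac{5 \left(\left(-1\right) 2 + 2\right) \left(-6\right)}{4}\right) - 145 = \left(330 + \frac{5 \left(-2 + 2\right) \left(-6\right)}{4}\right) - 145 = \left(330 + \frac{5 \cdot 0 \left(-6\right)}{4}\right) - 145 = \left(330 + \frac{5}{4} \cdot 0\right) - 145 = \left(330 + 0\right) - 145 = 330 - 145 = 185$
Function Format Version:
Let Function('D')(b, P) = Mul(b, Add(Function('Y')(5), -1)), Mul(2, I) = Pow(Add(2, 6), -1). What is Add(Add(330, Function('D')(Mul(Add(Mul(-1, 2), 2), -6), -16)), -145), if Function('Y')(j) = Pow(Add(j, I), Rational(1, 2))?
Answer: 185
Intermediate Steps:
I = Rational(1, 16) (I = Mul(Rational(1, 2), Pow(Add(2, 6), -1)) = Mul(Rational(1, 2), Pow(8, -1)) = Mul(Rational(1, 2), Rational(1, 8)) = Rational(1, 16) ≈ 0.062500)
Function('Y')(j) = Pow(Add(Rational(1, 16), j), Rational(1, 2)) (Function('Y')(j) = Pow(Add(j, Rational(1, 16)), Rational(1, 2)) = Pow(Add(Rational(1, 16), j), Rational(1, 2)))
Function('D')(b, P) = Mul(Rational(5, 4), b) (Function('D')(b, P) = Mul(b, Add(Mul(Rational(1, 4), Pow(Add(1, Mul(16, 5)), Rational(1, 2))), -1)) = Mul(b, Add(Mul(Rational(1, 4), Pow(Add(1, 80), Rational(1, 2))), -1)) = Mul(b, Add(Mul(Rational(1, 4), Pow(81, Rational(1, 2))), -1)) = Mul(b, Add(Mul(Rational(1, 4), 9), -1)) = Mul(b, Add(Rational(9, 4), -1)) = Mul(b, Rational(5, 4)) = Mul(Rational(5, 4), b))
Add(Add(330, Function('D')(Mul(Add(Mul(-1, 2), 2), -6), -16)), -145) = Add(Add(330, Mul(Rational(5, 4), Mul(Add(Mul(-1, 2), 2), -6))), -145) = Add(Add(330, Mul(Rational(5, 4), Mul(Add(-2, 2), -6))), -145) = Add(Add(330, Mul(Rational(5, 4), Mul(0, -6))), -145) = Add(Add(330, Mul(Rational(5, 4), 0)), -145) = Add(Add(330, 0), -145) = Add(330, -145) = 185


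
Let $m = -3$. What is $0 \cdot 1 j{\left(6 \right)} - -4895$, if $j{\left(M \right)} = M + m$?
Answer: $4895$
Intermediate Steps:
$j{\left(M \right)} = -3 + M$ ($j{\left(M \right)} = M - 3 = -3 + M$)
$0 \cdot 1 j{\left(6 \right)} - -4895 = 0 \cdot 1 \left(-3 + 6\right) - -4895 = 0 \cdot 3 + 4895 = 0 + 4895 = 4895$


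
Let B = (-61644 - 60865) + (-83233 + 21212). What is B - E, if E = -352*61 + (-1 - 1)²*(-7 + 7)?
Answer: -163058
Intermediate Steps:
B = -184530 (B = -122509 - 62021 = -184530)
E = -21472 (E = -21472 + (-2)²*0 = -21472 + 4*0 = -21472 + 0 = -21472)
B - E = -184530 - 1*(-21472) = -184530 + 21472 = -163058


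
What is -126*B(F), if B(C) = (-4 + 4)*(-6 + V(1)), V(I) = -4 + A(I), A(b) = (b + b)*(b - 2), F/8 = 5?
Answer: 0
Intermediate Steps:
F = 40 (F = 8*5 = 40)
A(b) = 2*b*(-2 + b) (A(b) = (2*b)*(-2 + b) = 2*b*(-2 + b))
V(I) = -4 + 2*I*(-2 + I)
B(C) = 0 (B(C) = (-4 + 4)*(-6 + (-4 + 2*1*(-2 + 1))) = 0*(-6 + (-4 + 2*1*(-1))) = 0*(-6 + (-4 - 2)) = 0*(-6 - 6) = 0*(-12) = 0)
-126*B(F) = -126*0 = 0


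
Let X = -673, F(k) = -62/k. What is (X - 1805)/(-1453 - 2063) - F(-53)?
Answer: -14443/31058 ≈ -0.46503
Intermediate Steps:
(X - 1805)/(-1453 - 2063) - F(-53) = (-673 - 1805)/(-1453 - 2063) - (-62)/(-53) = -2478/(-3516) - (-62)*(-1)/53 = -2478*(-1/3516) - 1*62/53 = 413/586 - 62/53 = -14443/31058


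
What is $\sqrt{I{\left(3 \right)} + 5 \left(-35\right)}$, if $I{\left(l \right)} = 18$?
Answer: $i \sqrt{157} \approx 12.53 i$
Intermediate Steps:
$\sqrt{I{\left(3 \right)} + 5 \left(-35\right)} = \sqrt{18 + 5 \left(-35\right)} = \sqrt{18 - 175} = \sqrt{-157} = i \sqrt{157}$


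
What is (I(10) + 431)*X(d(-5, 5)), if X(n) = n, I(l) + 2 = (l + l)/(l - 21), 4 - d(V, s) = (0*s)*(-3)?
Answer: 18796/11 ≈ 1708.7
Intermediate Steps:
d(V, s) = 4 (d(V, s) = 4 - 0*s*(-3) = 4 - 0*(-3) = 4 - 1*0 = 4 + 0 = 4)
I(l) = -2 + 2*l/(-21 + l) (I(l) = -2 + (l + l)/(l - 21) = -2 + (2*l)/(-21 + l) = -2 + 2*l/(-21 + l))
(I(10) + 431)*X(d(-5, 5)) = (42/(-21 + 10) + 431)*4 = (42/(-11) + 431)*4 = (42*(-1/11) + 431)*4 = (-42/11 + 431)*4 = (4699/11)*4 = 18796/11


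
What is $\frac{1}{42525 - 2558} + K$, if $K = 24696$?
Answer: $\frac{987025033}{39967} \approx 24696.0$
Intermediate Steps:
$\frac{1}{42525 - 2558} + K = \frac{1}{42525 - 2558} + 24696 = \frac{1}{39967} + 24696 = \frac{987025033}{39967}$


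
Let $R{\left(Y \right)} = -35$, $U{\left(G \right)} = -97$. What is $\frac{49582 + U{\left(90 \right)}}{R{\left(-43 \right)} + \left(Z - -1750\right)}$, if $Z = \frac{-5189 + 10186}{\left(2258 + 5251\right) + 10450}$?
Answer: $\frac{888701115}{30804682} \approx 28.85$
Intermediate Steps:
$Z = \frac{4997}{17959}$ ($Z = \frac{4997}{7509 + 10450} = \frac{4997}{17959} \approx 0.27824$)
$\frac{49582 + U{\left(90 \right)}}{R{\left(-43 \right)} + \left(Z - -1750\right)} = \frac{49582 - 97}{-35 + \left(\frac{4997}{17959} - -1750\right)} = \frac{49485}{-35 + \left(\frac{4997}{17959} + 1750\right)} = \frac{49485}{-35 + \frac{31433247}{17959}} = \frac{49485}{\frac{30804682}{17959}} = 49485 \cdot \frac{17959}{30804682} = \frac{888701115}{30804682}$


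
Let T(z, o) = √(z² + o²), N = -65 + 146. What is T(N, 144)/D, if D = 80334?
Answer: √337/8926 ≈ 0.0020566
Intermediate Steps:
N = 81
T(z, o) = √(o² + z²)
T(N, 144)/D = √(144² + 81²)/80334 = √(20736 + 6561)*(1/80334) = √27297*(1/80334) = (9*√337)*(1/80334) = √337/8926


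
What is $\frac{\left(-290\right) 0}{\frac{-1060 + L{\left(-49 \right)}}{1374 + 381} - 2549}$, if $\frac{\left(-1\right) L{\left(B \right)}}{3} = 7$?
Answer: $0$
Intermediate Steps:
$L{\left(B \right)} = -21$ ($L{\left(B \right)} = \left(-3\right) 7 = -21$)
$\frac{\left(-290\right) 0}{\frac{-1060 + L{\left(-49 \right)}}{1374 + 381} - 2549} = \frac{\left(-290\right) 0}{\frac{-1060 - 21}{1374 + 381} - 2549} = \frac{0}{- \frac{1081}{1755} - 2549} = \frac{0}{- \frac{4474576}{1755}} = 0 \left(- \frac{1755}{4474576}\right) = 0$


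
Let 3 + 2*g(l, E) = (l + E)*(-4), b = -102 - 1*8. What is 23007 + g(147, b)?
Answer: 45863/2 ≈ 22932.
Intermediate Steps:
b = -110 (b = -102 - 8 = -110)
g(l, E) = -3/2 - 2*E - 2*l (g(l, E) = -3/2 + ((l + E)*(-4))/2 = -3/2 + ((E + l)*(-4))/2 = -3/2 + (-4*E - 4*l)/2 = -3/2 + (-2*E - 2*l) = -3/2 - 2*E - 2*l)
23007 + g(147, b) = 23007 + (-3/2 - 2*(-110) - 2*147) = 23007 + (-3/2 + 220 - 294) = 23007 - 151/2 = 45863/2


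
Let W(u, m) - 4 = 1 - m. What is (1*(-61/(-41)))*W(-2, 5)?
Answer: 0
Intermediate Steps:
W(u, m) = 5 - m (W(u, m) = 4 + (1 - m) = 5 - m)
(1*(-61/(-41)))*W(-2, 5) = (1*(-61/(-41)))*(5 - 1*5) = (1*(-61*(-1/41)))*(5 - 5) = (1*(61/41))*0 = (61/41)*0 = 0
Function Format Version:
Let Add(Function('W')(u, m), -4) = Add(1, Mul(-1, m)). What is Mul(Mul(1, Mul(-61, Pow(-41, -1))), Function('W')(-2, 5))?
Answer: 0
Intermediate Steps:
Function('W')(u, m) = Add(5, Mul(-1, m)) (Function('W')(u, m) = Add(4, Add(1, Mul(-1, m))) = Add(5, Mul(-1, m)))
Mul(Mul(1, Mul(-61, Pow(-41, -1))), Function('W')(-2, 5)) = Mul(Mul(1, Mul(-61, Pow(-41, -1))), Add(5, Mul(-1, 5))) = Mul(Mul(1, Mul(-61, Rational(-1, 41))), Add(5, -5)) = Mul(Mul(1, Rational(61, 41)), 0) = Mul(Rational(61, 41), 0) = 0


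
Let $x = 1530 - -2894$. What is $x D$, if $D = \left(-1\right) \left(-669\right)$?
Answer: $2959656$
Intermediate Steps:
$D = 669$
$x = 4424$ ($x = 1530 + 2894 = 4424$)
$x D = 4424 \cdot 669 = 2959656$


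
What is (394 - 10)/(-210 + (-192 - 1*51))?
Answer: -128/151 ≈ -0.84768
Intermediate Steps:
(394 - 10)/(-210 + (-192 - 1*51)) = 384/(-210 + (-192 - 51)) = 384/(-210 - 243) = 384/(-453) = 384*(-1/453) = -128/151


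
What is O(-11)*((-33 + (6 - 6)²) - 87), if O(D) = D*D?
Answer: -14520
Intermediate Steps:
O(D) = D²
O(-11)*((-33 + (6 - 6)²) - 87) = (-11)²*((-33 + (6 - 6)²) - 87) = 121*((-33 + 0²) - 87) = 121*((-33 + 0) - 87) = 121*(-33 - 87) = 121*(-120) = -14520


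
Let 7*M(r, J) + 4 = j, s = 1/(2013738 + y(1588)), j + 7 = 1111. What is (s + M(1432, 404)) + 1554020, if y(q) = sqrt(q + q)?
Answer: 22058424614835770243/14192992553138 - sqrt(794)/2027570364734 ≈ 1.5542e+6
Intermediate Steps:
y(q) = sqrt(2)*sqrt(q) (y(q) = sqrt(2*q) = sqrt(2)*sqrt(q))
j = 1104 (j = -7 + 1111 = 1104)
s = 1/(2013738 + 2*sqrt(794)) (s = 1/(2013738 + sqrt(2)*sqrt(1588)) = 1/(2013738 + sqrt(2)*(2*sqrt(397))) = 1/(2013738 + 2*sqrt(794)) ≈ 4.9658e-7)
M(r, J) = 1100/7 (M(r, J) = -4/7 + (1/7)*1104 = -4/7 + 1104/7 = 1100/7)
(s + M(1432, 404)) + 1554020 = ((1006869/2027570364734 - sqrt(794)/2027570364734) + 1100/7) + 1554020 = (2230327408255483/14192992553138 - sqrt(794)/2027570364734) + 1554020 = 22058424614835770243/14192992553138 - sqrt(794)/2027570364734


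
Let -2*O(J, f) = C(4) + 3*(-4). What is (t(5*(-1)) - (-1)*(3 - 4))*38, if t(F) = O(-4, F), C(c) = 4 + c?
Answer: 38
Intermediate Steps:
O(J, f) = 2 (O(J, f) = -((4 + 4) + 3*(-4))/2 = -(8 - 12)/2 = -½*(-4) = 2)
t(F) = 2
(t(5*(-1)) - (-1)*(3 - 4))*38 = (2 - (-1)*(3 - 4))*38 = (2 - (-1)*(-1))*38 = (2 - 1*1)*38 = (2 - 1)*38 = 1*38 = 38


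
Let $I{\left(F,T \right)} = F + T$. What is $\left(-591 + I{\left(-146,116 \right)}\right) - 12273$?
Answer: $-12894$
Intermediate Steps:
$\left(-591 + I{\left(-146,116 \right)}\right) - 12273 = \left(-591 + \left(-146 + 116\right)\right) - 12273 = \left(-591 - 30\right) - 12273 = -621 - 12273 = -12894$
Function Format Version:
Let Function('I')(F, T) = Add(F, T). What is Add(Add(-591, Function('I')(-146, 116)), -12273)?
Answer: -12894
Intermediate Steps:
Add(Add(-591, Function('I')(-146, 116)), -12273) = Add(Add(-591, Add(-146, 116)), -12273) = Add(Add(-591, -30), -12273) = Add(-621, -12273) = -12894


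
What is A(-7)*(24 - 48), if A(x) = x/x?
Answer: -24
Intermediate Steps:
A(x) = 1
A(-7)*(24 - 48) = 1*(24 - 48) = 1*(-24) = -24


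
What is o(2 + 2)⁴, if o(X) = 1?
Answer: 1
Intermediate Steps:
o(2 + 2)⁴ = 1⁴ = 1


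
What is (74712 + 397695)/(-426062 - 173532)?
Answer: -472407/599594 ≈ -0.78788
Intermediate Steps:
(74712 + 397695)/(-426062 - 173532) = 472407/(-599594) = 472407*(-1/599594) = -472407/599594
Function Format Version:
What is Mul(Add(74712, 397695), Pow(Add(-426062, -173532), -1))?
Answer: Rational(-472407, 599594) ≈ -0.78788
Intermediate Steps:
Mul(Add(74712, 397695), Pow(Add(-426062, -173532), -1)) = Mul(472407, Pow(-599594, -1)) = Mul(472407, Rational(-1, 599594)) = Rational(-472407, 599594)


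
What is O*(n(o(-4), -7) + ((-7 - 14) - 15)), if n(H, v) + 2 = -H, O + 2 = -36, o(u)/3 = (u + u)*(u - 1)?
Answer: 6004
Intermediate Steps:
o(u) = 6*u*(-1 + u) (o(u) = 3*((u + u)*(u - 1)) = 3*((2*u)*(-1 + u)) = 3*(2*u*(-1 + u)) = 6*u*(-1 + u))
O = -38 (O = -2 - 36 = -38)
n(H, v) = -2 - H
O*(n(o(-4), -7) + ((-7 - 14) - 15)) = -38*((-2 - 6*(-4)*(-1 - 4)) + ((-7 - 14) - 15)) = -38*((-2 - 6*(-4)*(-5)) + (-21 - 15)) = -38*((-2 - 1*120) - 36) = -38*((-2 - 120) - 36) = -38*(-122 - 36) = -38*(-158) = 6004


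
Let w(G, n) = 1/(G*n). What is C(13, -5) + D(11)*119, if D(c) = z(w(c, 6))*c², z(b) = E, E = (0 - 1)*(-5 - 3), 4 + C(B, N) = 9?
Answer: 115197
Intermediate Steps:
C(B, N) = 5 (C(B, N) = -4 + 9 = 5)
w(G, n) = 1/(G*n)
E = 8 (E = -1*(-8) = 8)
z(b) = 8
D(c) = 8*c²
C(13, -5) + D(11)*119 = 5 + (8*11²)*119 = 5 + (8*121)*119 = 5 + 968*119 = 5 + 115192 = 115197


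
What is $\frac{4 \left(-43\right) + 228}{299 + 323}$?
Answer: $\frac{28}{311} \approx 0.090032$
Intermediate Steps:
$\frac{4 \left(-43\right) + 228}{299 + 323} = \frac{-172 + 228}{622} = 56 \cdot \frac{1}{622} = \frac{28}{311}$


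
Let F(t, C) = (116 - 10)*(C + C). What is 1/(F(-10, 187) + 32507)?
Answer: 1/72151 ≈ 1.3860e-5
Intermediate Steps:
F(t, C) = 212*C (F(t, C) = 106*(2*C) = 212*C)
1/(F(-10, 187) + 32507) = 1/(212*187 + 32507) = 1/(39644 + 32507) = 1/72151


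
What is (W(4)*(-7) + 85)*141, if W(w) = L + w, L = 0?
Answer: 8037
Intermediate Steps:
W(w) = w (W(w) = 0 + w = w)
(W(4)*(-7) + 85)*141 = (4*(-7) + 85)*141 = (-28 + 85)*141 = 57*141 = 8037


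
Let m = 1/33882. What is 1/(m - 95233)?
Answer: -33882/3226684505 ≈ -1.0501e-5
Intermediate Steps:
m = 1/33882 ≈ 2.9514e-5
1/(m - 95233) = 1/(1/33882 - 95233) = 1/(-3226684505/33882) = -33882/3226684505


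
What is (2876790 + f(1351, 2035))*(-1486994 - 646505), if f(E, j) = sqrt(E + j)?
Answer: -6137628588210 - 2133499*sqrt(3386) ≈ -6.1378e+12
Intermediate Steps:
(2876790 + f(1351, 2035))*(-1486994 - 646505) = (2876790 + sqrt(1351 + 2035))*(-1486994 - 646505) = (2876790 + sqrt(3386))*(-2133499) = -6137628588210 - 2133499*sqrt(3386)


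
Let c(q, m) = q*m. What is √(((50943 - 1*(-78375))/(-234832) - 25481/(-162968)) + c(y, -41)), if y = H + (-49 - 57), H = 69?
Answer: √3208819209297074490/45997718 ≈ 38.944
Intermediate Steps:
y = -37 (y = 69 + (-49 - 57) = 69 - 106 = -37)
c(q, m) = m*q
√(((50943 - 1*(-78375))/(-234832) - 25481/(-162968)) + c(y, -41)) = √(((50943 - 1*(-78375))/(-234832) - 25481/(-162968)) - 41*(-37)) = √(((50943 + 78375)*(-1/234832) - 25481*(-1/162968)) + 1517) = √((129318*(-1/234832) + 25481/162968) + 1517) = √((-64659/117416 + 25481/162968) + 1517) = √(-18138151/45997718 + 1517) = √(69760400055/45997718) = √3208819209297074490/45997718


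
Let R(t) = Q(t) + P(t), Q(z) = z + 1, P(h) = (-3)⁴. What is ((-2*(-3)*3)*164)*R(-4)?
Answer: 230256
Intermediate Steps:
P(h) = 81
Q(z) = 1 + z
R(t) = 82 + t (R(t) = (1 + t) + 81 = 82 + t)
((-2*(-3)*3)*164)*R(-4) = ((-2*(-3)*3)*164)*(82 - 4) = ((6*3)*164)*78 = (18*164)*78 = 2952*78 = 230256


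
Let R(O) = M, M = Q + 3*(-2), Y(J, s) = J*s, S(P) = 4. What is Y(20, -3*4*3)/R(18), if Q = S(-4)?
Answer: 360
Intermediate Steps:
Q = 4
M = -2 (M = 4 + 3*(-2) = 4 - 6 = -2)
R(O) = -2
Y(20, -3*4*3)/R(18) = (20*(-3*4*3))/(-2) = (20*(-12*3))*(-½) = (20*(-36))*(-½) = -720*(-½) = 360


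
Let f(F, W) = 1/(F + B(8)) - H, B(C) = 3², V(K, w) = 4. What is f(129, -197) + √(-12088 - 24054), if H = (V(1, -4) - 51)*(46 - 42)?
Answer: 25945/138 + I*√36142 ≈ 188.01 + 190.11*I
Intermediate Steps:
B(C) = 9
H = -188 (H = (4 - 51)*(46 - 42) = -47*4 = -188)
f(F, W) = 188 + 1/(9 + F) (f(F, W) = 1/(F + 9) - 1*(-188) = 1/(9 + F) + 188 = 188 + 1/(9 + F))
f(129, -197) + √(-12088 - 24054) = (1693 + 188*129)/(9 + 129) + √(-12088 - 24054) = (1693 + 24252)/138 + √(-36142) = (1/138)*25945 + I*√36142 = 25945/138 + I*√36142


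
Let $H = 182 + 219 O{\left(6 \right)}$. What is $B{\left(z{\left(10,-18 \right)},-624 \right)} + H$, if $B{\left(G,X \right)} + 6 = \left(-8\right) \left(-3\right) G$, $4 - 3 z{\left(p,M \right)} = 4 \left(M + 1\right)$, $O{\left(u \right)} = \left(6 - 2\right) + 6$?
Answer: $2942$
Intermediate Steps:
$O{\left(u \right)} = 10$ ($O{\left(u \right)} = 4 + 6 = 10$)
$z{\left(p,M \right)} = - \frac{4 M}{3}$ ($z{\left(p,M \right)} = \frac{4}{3} - \frac{4 \left(M + 1\right)}{3} = \frac{4}{3} - \frac{4 \left(1 + M\right)}{3} = \frac{4}{3} - \frac{4 + 4 M}{3} = \frac{4}{3} - \left(\frac{4}{3} + \frac{4 M}{3}\right) = - \frac{4 M}{3}$)
$B{\left(G,X \right)} = -6 + 24 G$ ($B{\left(G,X \right)} = -6 + \left(-8\right) \left(-3\right) G = -6 + 24 G$)
$H = 2372$ ($H = 182 + 219 \cdot 10 = 182 + 2190 = 2372$)
$B{\left(z{\left(10,-18 \right)},-624 \right)} + H = \left(-6 + 24 \left(\left(- \frac{4}{3}\right) \left(-18\right)\right)\right) + 2372 = \left(-6 + 24 \cdot 24\right) + 2372 = \left(-6 + 576\right) + 2372 = 570 + 2372 = 2942$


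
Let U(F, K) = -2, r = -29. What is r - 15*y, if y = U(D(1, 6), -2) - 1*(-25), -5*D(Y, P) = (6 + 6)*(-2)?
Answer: -374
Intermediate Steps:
D(Y, P) = 24/5 (D(Y, P) = -(6 + 6)*(-2)/5 = -12*(-2)/5 = -⅕*(-24) = 24/5)
y = 23 (y = -2 - 1*(-25) = -2 + 25 = 23)
r - 15*y = -29 - 15*23 = -29 - 345 = -374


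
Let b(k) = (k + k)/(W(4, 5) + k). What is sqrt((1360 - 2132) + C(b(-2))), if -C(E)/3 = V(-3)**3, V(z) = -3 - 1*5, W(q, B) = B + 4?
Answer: 2*sqrt(191) ≈ 27.641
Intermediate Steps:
W(q, B) = 4 + B
V(z) = -8 (V(z) = -3 - 5 = -8)
b(k) = 2*k/(9 + k) (b(k) = (k + k)/((4 + 5) + k) = (2*k)/(9 + k) = 2*k/(9 + k))
C(E) = 1536 (C(E) = -3*(-8)**3 = -3*(-512) = 1536)
sqrt((1360 - 2132) + C(b(-2))) = sqrt((1360 - 2132) + 1536) = sqrt(-772 + 1536) = sqrt(764) = 2*sqrt(191)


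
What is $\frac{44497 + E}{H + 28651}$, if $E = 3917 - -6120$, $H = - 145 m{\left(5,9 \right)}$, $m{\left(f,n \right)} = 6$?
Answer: $\frac{54534}{27781} \approx 1.963$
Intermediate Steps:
$H = -870$ ($H = \left(-145\right) 6 = -870$)
$E = 10037$ ($E = 3917 + 6120 = 10037$)
$\frac{44497 + E}{H + 28651} = \frac{44497 + 10037}{-870 + 28651} = \frac{54534}{27781}$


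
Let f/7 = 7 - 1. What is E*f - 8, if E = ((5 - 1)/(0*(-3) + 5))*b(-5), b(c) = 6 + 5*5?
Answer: 5168/5 ≈ 1033.6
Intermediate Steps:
f = 42 (f = 7*(7 - 1) = 7*6 = 42)
b(c) = 31 (b(c) = 6 + 25 = 31)
E = 124/5 (E = ((5 - 1)/(0*(-3) + 5))*31 = (4/(0 + 5))*31 = (4/5)*31 = 124/5 ≈ 24.800)
E*f - 8 = (124/5)*42 - 8 = 5208/5 - 8 = 5168/5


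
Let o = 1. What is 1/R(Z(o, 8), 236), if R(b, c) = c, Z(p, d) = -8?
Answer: 1/236 ≈ 0.0042373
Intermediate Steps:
1/R(Z(o, 8), 236) = 1/236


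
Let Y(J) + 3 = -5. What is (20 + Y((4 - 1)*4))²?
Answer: 144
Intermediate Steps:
Y(J) = -8 (Y(J) = -3 - 5 = -8)
(20 + Y((4 - 1)*4))² = (20 - 8)² = 12² = 144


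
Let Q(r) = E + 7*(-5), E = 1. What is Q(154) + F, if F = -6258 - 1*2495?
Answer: -8787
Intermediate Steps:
F = -8753 (F = -6258 - 2495 = -8753)
Q(r) = -34 (Q(r) = 1 + 7*(-5) = 1 - 35 = -34)
Q(154) + F = -34 - 8753 = -8787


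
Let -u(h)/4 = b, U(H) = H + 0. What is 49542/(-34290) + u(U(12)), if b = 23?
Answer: -534037/5715 ≈ -93.445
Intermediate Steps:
U(H) = H
u(h) = -92 (u(h) = -4*23 = -92)
49542/(-34290) + u(U(12)) = 49542/(-34290) - 92 = 49542*(-1/34290) - 92 = -8257/5715 - 92 = -534037/5715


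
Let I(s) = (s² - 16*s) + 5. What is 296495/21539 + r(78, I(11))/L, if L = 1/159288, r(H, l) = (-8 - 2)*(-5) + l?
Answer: 296495/21539 ≈ 13.765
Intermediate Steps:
I(s) = 5 + s² - 16*s
r(H, l) = 50 + l (r(H, l) = -10*(-5) + l = 50 + l)
L = 1/159288 ≈ 6.2779e-6
296495/21539 + r(78, I(11))/L = 296495/21539 + (50 + (5 + 11² - 16*11))/(1/159288) = 296495*(1/21539) + (50 + (5 + 121 - 176))*159288 = 296495/21539 + (50 - 50)*159288 = 296495/21539 + 0*159288 = 296495/21539 + 0 = 296495/21539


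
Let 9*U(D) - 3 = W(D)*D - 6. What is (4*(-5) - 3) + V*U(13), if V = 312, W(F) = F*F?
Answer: 228107/3 ≈ 76036.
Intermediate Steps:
W(F) = F²
U(D) = -⅓ + D³/9 (U(D) = ⅓ + (D²*D - 6)/9 = ⅓ + (D³ - 6)/9 = ⅓ + (-6 + D³)/9 = ⅓ + (-⅔ + D³/9) = -⅓ + D³/9)
(4*(-5) - 3) + V*U(13) = (4*(-5) - 3) + 312*(-⅓ + (⅑)*13³) = (-20 - 3) + 312*(-⅓ + (⅑)*2197) = -23 + 312*(-⅓ + 2197/9) = -23 + 312*(2194/9) = -23 + 228176/3 = 228107/3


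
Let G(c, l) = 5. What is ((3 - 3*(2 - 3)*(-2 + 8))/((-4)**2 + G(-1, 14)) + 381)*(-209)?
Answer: -79838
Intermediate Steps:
((3 - 3*(2 - 3)*(-2 + 8))/((-4)**2 + G(-1, 14)) + 381)*(-209) = ((3 - 3*(2 - 3)*(-2 + 8))/((-4)**2 + 5) + 381)*(-209) = ((3 - (-3)*6)/(16 + 5) + 381)*(-209) = ((3 - 3*(-6))/21 + 381)*(-209) = ((3 + 18)*(1/21) + 381)*(-209) = (21*(1/21) + 381)*(-209) = (1 + 381)*(-209) = 382*(-209) = -79838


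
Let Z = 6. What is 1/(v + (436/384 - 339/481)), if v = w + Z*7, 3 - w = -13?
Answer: 46176/2698093 ≈ 0.017114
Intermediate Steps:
w = 16 (w = 3 - 1*(-13) = 3 + 13 = 16)
v = 58 (v = 16 + 6*7 = 16 + 42 = 58)
1/(v + (436/384 - 339/481)) = 1/(58 + (436/384 - 339/481)) = 1/(58 + (436*(1/384) - 339*1/481)) = 1/(58 + (109/96 - 339/481)) = 1/(58 + 19885/46176) = 1/(2698093/46176) = 46176/2698093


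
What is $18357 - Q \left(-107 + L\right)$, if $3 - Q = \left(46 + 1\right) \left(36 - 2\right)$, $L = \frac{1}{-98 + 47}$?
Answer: $- \frac{7769303}{51} \approx -1.5234 \cdot 10^{5}$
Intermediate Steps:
$L = - \frac{1}{51}$ ($L = \frac{1}{-51} = - \frac{1}{51} \approx -0.019608$)
$Q = -1595$ ($Q = 3 - \left(46 + 1\right) \left(36 - 2\right) = 3 - 47 \cdot 34 = 3 - 1598 = -1595$)
$18357 - Q \left(-107 + L\right) = 18357 - - 1595 \left(-107 - \frac{1}{51}\right) = 18357 - \left(-1595\right) \left(- \frac{5458}{51}\right) = 18357 - \frac{8705510}{51} = - \frac{7769303}{51}$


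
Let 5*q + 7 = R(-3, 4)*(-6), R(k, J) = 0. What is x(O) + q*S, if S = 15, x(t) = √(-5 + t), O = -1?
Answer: -21 + I*√6 ≈ -21.0 + 2.4495*I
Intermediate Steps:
q = -7/5 (q = -7/5 + (0*(-6))/5 = -7/5 + (⅕)*0 = -7/5 + 0 = -7/5 ≈ -1.4000)
x(O) + q*S = √(-5 - 1) - 7/5*15 = √(-6) - 21 = I*√6 - 21 = -21 + I*√6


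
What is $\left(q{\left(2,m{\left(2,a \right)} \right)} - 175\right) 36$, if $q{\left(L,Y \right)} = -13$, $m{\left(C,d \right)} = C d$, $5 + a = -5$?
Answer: $-6768$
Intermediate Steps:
$a = -10$ ($a = -5 - 5 = -10$)
$\left(q{\left(2,m{\left(2,a \right)} \right)} - 175\right) 36 = \left(-13 - 175\right) 36 = \left(-188\right) 36 = -6768$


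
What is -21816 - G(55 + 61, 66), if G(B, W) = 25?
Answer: -21841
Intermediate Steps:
-21816 - G(55 + 61, 66) = -21816 - 1*25 = -21816 - 25 = -21841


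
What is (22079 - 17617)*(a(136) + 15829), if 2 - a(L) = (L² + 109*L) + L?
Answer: -78642750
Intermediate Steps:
a(L) = 2 - L² - 110*L (a(L) = 2 - ((L² + 109*L) + L) = 2 - (L² + 110*L) = 2 + (-L² - 110*L) = 2 - L² - 110*L)
(22079 - 17617)*(a(136) + 15829) = (22079 - 17617)*((2 - 1*136² - 110*136) + 15829) = 4462*((2 - 1*18496 - 14960) + 15829) = 4462*((2 - 18496 - 14960) + 15829) = 4462*(-33454 + 15829) = 4462*(-17625) = -78642750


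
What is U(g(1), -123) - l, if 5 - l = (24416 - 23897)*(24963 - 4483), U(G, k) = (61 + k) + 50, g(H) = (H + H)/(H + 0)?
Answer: 10629103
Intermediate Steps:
g(H) = 2 (g(H) = (2*H)/H = 2)
U(G, k) = 111 + k
l = -10629115 (l = 5 - (24416 - 23897)*(24963 - 4483) = 5 - 519*20480 = 5 - 1*10629120 = 5 - 10629120 = -10629115)
U(g(1), -123) - l = (111 - 123) - 1*(-10629115) = -12 + 10629115 = 10629103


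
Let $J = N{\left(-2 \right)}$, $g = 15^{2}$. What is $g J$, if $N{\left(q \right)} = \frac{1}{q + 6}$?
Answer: $\frac{225}{4} \approx 56.25$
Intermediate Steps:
$g = 225$
$N{\left(q \right)} = \frac{1}{6 + q}$
$J = \frac{1}{4}$ ($J = \frac{1}{6 - 2} = \frac{1}{4} \approx 0.25$)
$g J = 225 \cdot \frac{1}{4} = \frac{225}{4}$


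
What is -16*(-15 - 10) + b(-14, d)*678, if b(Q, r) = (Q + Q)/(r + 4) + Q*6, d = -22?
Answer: -166492/3 ≈ -55497.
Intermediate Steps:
b(Q, r) = 6*Q + 2*Q/(4 + r) (b(Q, r) = (2*Q)/(4 + r) + 6*Q = 2*Q/(4 + r) + 6*Q = 6*Q + 2*Q/(4 + r))
-16*(-15 - 10) + b(-14, d)*678 = -16*(-15 - 10) + (2*(-14)*(13 + 3*(-22))/(4 - 22))*678 = -16*(-25) + (2*(-14)*(13 - 66)/(-18))*678 = 400 + (2*(-14)*(-1/18)*(-53))*678 = 400 - 742/9*678 = 400 - 167692/3 = -166492/3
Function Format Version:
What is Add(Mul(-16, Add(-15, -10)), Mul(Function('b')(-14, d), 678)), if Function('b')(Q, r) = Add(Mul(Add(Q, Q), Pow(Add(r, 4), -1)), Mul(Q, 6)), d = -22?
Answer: Rational(-166492, 3) ≈ -55497.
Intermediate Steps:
Function('b')(Q, r) = Add(Mul(6, Q), Mul(2, Q, Pow(Add(4, r), -1))) (Function('b')(Q, r) = Add(Mul(Mul(2, Q), Pow(Add(4, r), -1)), Mul(6, Q)) = Add(Mul(2, Q, Pow(Add(4, r), -1)), Mul(6, Q)) = Add(Mul(6, Q), Mul(2, Q, Pow(Add(4, r), -1))))
Add(Mul(-16, Add(-15, -10)), Mul(Function('b')(-14, d), 678)) = Add(Mul(-16, Add(-15, -10)), Mul(Mul(2, -14, Pow(Add(4, -22), -1), Add(13, Mul(3, -22))), 678)) = Add(Mul(-16, -25), Mul(Mul(2, -14, Pow(-18, -1), Add(13, -66)), 678)) = Add(400, Mul(Mul(2, -14, Rational(-1, 18), -53), 678)) = Add(400, Mul(Rational(-742, 9), 678)) = Add(400, Rational(-167692, 3)) = Rational(-166492, 3)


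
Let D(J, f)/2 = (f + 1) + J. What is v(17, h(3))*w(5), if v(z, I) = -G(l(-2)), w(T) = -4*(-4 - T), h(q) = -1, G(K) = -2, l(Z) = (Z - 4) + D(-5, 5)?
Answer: 72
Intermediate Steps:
D(J, f) = 2 + 2*J + 2*f (D(J, f) = 2*((f + 1) + J) = 2*((1 + f) + J) = 2*(1 + J + f) = 2 + 2*J + 2*f)
l(Z) = -2 + Z (l(Z) = (Z - 4) + (2 + 2*(-5) + 2*5) = (-4 + Z) + (2 - 10 + 10) = (-4 + Z) + 2 = -2 + Z)
w(T) = 16 + 4*T
v(z, I) = 2 (v(z, I) = -1*(-2) = 2)
v(17, h(3))*w(5) = 2*(16 + 4*5) = 2*(16 + 20) = 2*36 = 72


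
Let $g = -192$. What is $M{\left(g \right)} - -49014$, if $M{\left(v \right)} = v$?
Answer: $48822$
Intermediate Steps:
$M{\left(g \right)} - -49014 = -192 - -49014 = -192 + 49014 = 48822$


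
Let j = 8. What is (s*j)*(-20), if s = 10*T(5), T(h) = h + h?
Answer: -16000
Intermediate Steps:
T(h) = 2*h
s = 100 (s = 10*(2*5) = 10*10 = 100)
(s*j)*(-20) = (100*8)*(-20) = 800*(-20) = -16000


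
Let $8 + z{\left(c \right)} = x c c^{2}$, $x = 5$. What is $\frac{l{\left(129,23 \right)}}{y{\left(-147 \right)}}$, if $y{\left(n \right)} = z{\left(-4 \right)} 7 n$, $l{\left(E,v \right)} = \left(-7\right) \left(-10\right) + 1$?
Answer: $\frac{71}{337512} \approx 0.00021036$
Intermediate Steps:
$z{\left(c \right)} = -8 + 5 c^{3}$ ($z{\left(c \right)} = -8 + 5 c c^{2} = -8 + 5 c^{3}$)
$l{\left(E,v \right)} = 71$ ($l{\left(E,v \right)} = 70 + 1 = 71$)
$y{\left(n \right)} = - 2296 n$ ($y{\left(n \right)} = \left(-8 + 5 \left(-4\right)^{3}\right) 7 n = \left(-8 + 5 \left(-64\right)\right) 7 n = \left(-8 - 320\right) 7 n = \left(-328\right) 7 n = - 2296 n$)
$\frac{l{\left(129,23 \right)}}{y{\left(-147 \right)}} = \frac{71}{\left(-2296\right) \left(-147\right)} = \frac{71}{337512}$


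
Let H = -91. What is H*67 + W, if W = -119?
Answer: -6216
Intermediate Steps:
H*67 + W = -91*67 - 119 = -6097 - 119 = -6216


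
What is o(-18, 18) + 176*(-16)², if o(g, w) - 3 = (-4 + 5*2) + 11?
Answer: 45076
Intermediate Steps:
o(g, w) = 20 (o(g, w) = 3 + ((-4 + 5*2) + 11) = 3 + ((-4 + 10) + 11) = 3 + (6 + 11) = 3 + 17 = 20)
o(-18, 18) + 176*(-16)² = 20 + 176*(-16)² = 20 + 176*256 = 20 + 45056 = 45076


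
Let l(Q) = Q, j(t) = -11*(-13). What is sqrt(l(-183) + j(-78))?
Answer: 2*I*sqrt(10) ≈ 6.3246*I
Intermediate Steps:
j(t) = 143
sqrt(l(-183) + j(-78)) = sqrt(-183 + 143) = sqrt(-40) = 2*I*sqrt(10)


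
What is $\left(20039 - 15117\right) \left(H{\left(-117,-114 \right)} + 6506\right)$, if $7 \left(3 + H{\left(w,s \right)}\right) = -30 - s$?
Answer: $32066830$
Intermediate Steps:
$H{\left(w,s \right)} = - \frac{51}{7} - \frac{s}{7}$ ($H{\left(w,s \right)} = -3 + \frac{-30 - s}{7} = -3 - \left(\frac{30}{7} + \frac{s}{7}\right) = - \frac{51}{7} - \frac{s}{7}$)
$\left(20039 - 15117\right) \left(H{\left(-117,-114 \right)} + 6506\right) = \left(20039 - 15117\right) \left(\left(- \frac{51}{7} - - \frac{114}{7}\right) + 6506\right) = 4922 \left(\left(- \frac{51}{7} + \frac{114}{7}\right) + 6506\right) = 4922 \left(9 + 6506\right) = 4922 \cdot 6515 = 32066830$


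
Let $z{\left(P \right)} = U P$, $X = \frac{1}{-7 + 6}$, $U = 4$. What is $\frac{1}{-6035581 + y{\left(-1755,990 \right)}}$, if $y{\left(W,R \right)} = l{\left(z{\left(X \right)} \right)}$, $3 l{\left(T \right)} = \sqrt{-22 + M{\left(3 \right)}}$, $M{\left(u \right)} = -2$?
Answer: $- \frac{18106743}{109284714022691} - \frac{2 i \sqrt{6}}{109284714022691} \approx -1.6568 \cdot 10^{-7} - 4.4828 \cdot 10^{-14} i$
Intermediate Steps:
$X = -1$ ($X = \frac{1}{-1} = -1$)
$z{\left(P \right)} = 4 P$
$l{\left(T \right)} = \frac{2 i \sqrt{6}}{3}$ ($l{\left(T \right)} = \frac{\sqrt{-22 - 2}}{3} = \frac{\sqrt{-24}}{3} = \frac{2 i \sqrt{6}}{3}$)
$y{\left(W,R \right)} = \frac{2 i \sqrt{6}}{3}$
$\frac{1}{-6035581 + y{\left(-1755,990 \right)}} = \frac{1}{-6035581 + \frac{2 i \sqrt{6}}{3}}$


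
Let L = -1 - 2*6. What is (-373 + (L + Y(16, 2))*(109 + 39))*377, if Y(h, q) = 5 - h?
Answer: -1479725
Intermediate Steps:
L = -13 (L = -1 - 12 = -13)
(-373 + (L + Y(16, 2))*(109 + 39))*377 = (-373 + (-13 + (5 - 1*16))*(109 + 39))*377 = (-373 + (-13 + (5 - 16))*148)*377 = (-373 + (-13 - 11)*148)*377 = (-373 - 24*148)*377 = (-373 - 3552)*377 = -3925*377 = -1479725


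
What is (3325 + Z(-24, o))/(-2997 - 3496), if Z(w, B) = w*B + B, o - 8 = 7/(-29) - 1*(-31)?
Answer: -70573/188297 ≈ -0.37480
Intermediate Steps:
o = 1124/29 (o = 8 + (7/(-29) - 1*(-31)) = 8 + (7*(-1/29) + 31) = 8 + (-7/29 + 31) = 8 + 892/29 = 1124/29 ≈ 38.759)
Z(w, B) = B + B*w (Z(w, B) = B*w + B = B + B*w)
(3325 + Z(-24, o))/(-2997 - 3496) = (3325 + 1124*(1 - 24)/29)/(-2997 - 3496) = (3325 + (1124/29)*(-23))/(-6493) = (3325 - 25852/29)*(-1/6493) = (70573/29)*(-1/6493) = -70573/188297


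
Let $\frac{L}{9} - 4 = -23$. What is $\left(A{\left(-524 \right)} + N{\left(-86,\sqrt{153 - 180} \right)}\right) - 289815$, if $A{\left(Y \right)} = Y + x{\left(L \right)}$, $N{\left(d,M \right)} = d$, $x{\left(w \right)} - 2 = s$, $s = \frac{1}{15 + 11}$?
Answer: $- \frac{7550997}{26} \approx -2.9042 \cdot 10^{5}$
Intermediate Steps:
$L = -171$ ($L = 36 + 9 \left(-23\right) = 36 - 207 = -171$)
$s = \frac{1}{26} \approx 0.038462$
$x{\left(w \right)} = \frac{53}{26}$ ($x{\left(w \right)} = 2 + \frac{1}{26} = \frac{53}{26}$)
$A{\left(Y \right)} = \frac{53}{26} + Y$ ($A{\left(Y \right)} = Y + \frac{53}{26} = \frac{53}{26} + Y$)
$\left(A{\left(-524 \right)} + N{\left(-86,\sqrt{153 - 180} \right)}\right) - 289815 = \left(\left(\frac{53}{26} - 524\right) - 86\right) - 289815 = \left(- \frac{13571}{26} - 86\right) - 289815 = - \frac{15807}{26} - 289815 = - \frac{7550997}{26}$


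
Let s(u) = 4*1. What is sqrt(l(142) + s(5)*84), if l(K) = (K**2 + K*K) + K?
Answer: 3*sqrt(4534) ≈ 202.00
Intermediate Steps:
s(u) = 4
l(K) = K + 2*K**2 (l(K) = (K**2 + K**2) + K = 2*K**2 + K = K + 2*K**2)
sqrt(l(142) + s(5)*84) = sqrt(142*(1 + 2*142) + 4*84) = sqrt(142*(1 + 284) + 336) = sqrt(142*285 + 336) = sqrt(40470 + 336) = sqrt(40806) = 3*sqrt(4534)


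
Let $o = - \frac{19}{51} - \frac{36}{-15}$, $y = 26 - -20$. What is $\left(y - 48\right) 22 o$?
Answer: $- \frac{22748}{255} \approx -89.208$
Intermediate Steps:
$y = 46$ ($y = 26 + 20 = 46$)
$o = \frac{517}{255}$ ($o = \left(-19\right) \frac{1}{51} - - \frac{12}{5} = - \frac{19}{51} + \frac{12}{5} = \frac{517}{255} \approx 2.0275$)
$\left(y - 48\right) 22 o = \left(46 - 48\right) 22 \cdot \frac{517}{255} = \left(-2\right) 22 \cdot \frac{517}{255} = \left(-44\right) \frac{517}{255} = - \frac{22748}{255}$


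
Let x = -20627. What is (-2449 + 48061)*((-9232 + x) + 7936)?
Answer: -999951876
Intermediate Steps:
(-2449 + 48061)*((-9232 + x) + 7936) = (-2449 + 48061)*((-9232 - 20627) + 7936) = 45612*(-29859 + 7936) = 45612*(-21923) = -999951876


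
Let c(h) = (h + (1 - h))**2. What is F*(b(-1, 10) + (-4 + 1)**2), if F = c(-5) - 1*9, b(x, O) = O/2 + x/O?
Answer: -556/5 ≈ -111.20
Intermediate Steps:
b(x, O) = O/2 + x/O (b(x, O) = O*(1/2) + x/O = O/2 + x/O)
c(h) = 1 (c(h) = 1**2 = 1)
F = -8 (F = 1 - 1*9 = 1 - 9 = -8)
F*(b(-1, 10) + (-4 + 1)**2) = -8*(((1/2)*10 - 1/10) + (-4 + 1)**2) = -8*((5 - 1*1/10) + (-3)**2) = -8*((5 - 1/10) + 9) = -8*(49/10 + 9) = -8*139/10 = -556/5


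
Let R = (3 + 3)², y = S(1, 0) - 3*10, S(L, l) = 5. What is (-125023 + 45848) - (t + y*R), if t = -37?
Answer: -78238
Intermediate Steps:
y = -25 (y = 5 - 3*10 = 5 - 30 = -25)
R = 36 (R = 6² = 36)
(-125023 + 45848) - (t + y*R) = (-125023 + 45848) - (-37 - 25*36) = -79175 - (-37 - 900) = -79175 - 1*(-937) = -79175 + 937 = -78238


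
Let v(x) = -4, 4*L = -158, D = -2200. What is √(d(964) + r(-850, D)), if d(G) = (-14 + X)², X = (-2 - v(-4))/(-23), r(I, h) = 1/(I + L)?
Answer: √332230466634/40917 ≈ 14.087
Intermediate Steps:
L = -79/2 (L = (¼)*(-158) = -79/2 ≈ -39.500)
r(I, h) = 1/(-79/2 + I) (r(I, h) = 1/(I - 79/2) = 1/(-79/2 + I))
X = -2/23 (X = (-2 - 1*(-4))/(-23) = (-2 + 4)*(-1/23) = 2*(-1/23) = -2/23 ≈ -0.086957)
d(G) = 104976/529 (d(G) = (-14 - 2/23)² = (-324/23)² = 104976/529)
√(d(964) + r(-850, D)) = √(104976/529 + 2/(-79 + 2*(-850))) = √(104976/529 + 2/(-79 - 1700)) = √(104976/529 + 2/(-1779)) = √(104976/529 + 2*(-1/1779)) = √(104976/529 - 2/1779) = √(186751246/941091) = √332230466634/40917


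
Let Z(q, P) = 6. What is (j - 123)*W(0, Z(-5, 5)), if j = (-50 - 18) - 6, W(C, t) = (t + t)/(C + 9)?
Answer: -788/3 ≈ -262.67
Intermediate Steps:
W(C, t) = 2*t/(9 + C) (W(C, t) = (2*t)/(9 + C) = 2*t/(9 + C))
j = -74 (j = -68 - 6 = -74)
(j - 123)*W(0, Z(-5, 5)) = (-74 - 123)*(2*6/(9 + 0)) = -394*6/9 = -197*4/3 = -788/3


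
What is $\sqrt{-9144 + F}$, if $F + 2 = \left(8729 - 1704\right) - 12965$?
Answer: $i \sqrt{15086} \approx 122.83 i$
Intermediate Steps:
$F = -5942$ ($F = -2 + \left(\left(8729 - 1704\right) - 12965\right) = -2 + \left(7025 - 12965\right) = -2 - 5940 = -5942$)
$\sqrt{-9144 + F} = \sqrt{-9144 - 5942} = \sqrt{-15086} = i \sqrt{15086}$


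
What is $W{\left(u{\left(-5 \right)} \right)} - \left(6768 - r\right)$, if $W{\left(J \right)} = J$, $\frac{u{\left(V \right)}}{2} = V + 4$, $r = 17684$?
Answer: $10914$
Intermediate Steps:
$u{\left(V \right)} = 8 + 2 V$ ($u{\left(V \right)} = 2 \left(V + 4\right) = 2 \left(4 + V\right) = 8 + 2 V$)
$W{\left(u{\left(-5 \right)} \right)} - \left(6768 - r\right) = \left(8 + 2 \left(-5\right)\right) - \left(6768 - 17684\right) = \left(8 - 10\right) - \left(6768 - 17684\right) = -2 - -10916 = -2 + 10916 = 10914$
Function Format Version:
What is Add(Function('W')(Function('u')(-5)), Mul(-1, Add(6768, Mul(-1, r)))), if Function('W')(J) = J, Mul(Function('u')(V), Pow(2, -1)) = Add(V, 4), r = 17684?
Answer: 10914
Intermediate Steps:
Function('u')(V) = Add(8, Mul(2, V)) (Function('u')(V) = Mul(2, Add(V, 4)) = Mul(2, Add(4, V)) = Add(8, Mul(2, V)))
Add(Function('W')(Function('u')(-5)), Mul(-1, Add(6768, Mul(-1, r)))) = Add(Add(8, Mul(2, -5)), Mul(-1, Add(6768, Mul(-1, 17684)))) = Add(Add(8, -10), Mul(-1, Add(6768, -17684))) = Add(-2, Mul(-1, -10916)) = Add(-2, 10916) = 10914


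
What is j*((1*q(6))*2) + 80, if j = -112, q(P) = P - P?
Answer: 80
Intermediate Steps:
q(P) = 0
j*((1*q(6))*2) + 80 = -112*1*0*2 + 80 = -0*2 + 80 = -112*0 + 80 = 0 + 80 = 80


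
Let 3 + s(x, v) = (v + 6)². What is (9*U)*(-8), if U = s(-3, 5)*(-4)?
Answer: 33984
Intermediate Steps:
s(x, v) = -3 + (6 + v)² (s(x, v) = -3 + (v + 6)² = -3 + (6 + v)²)
U = -472 (U = (-3 + (6 + 5)²)*(-4) = (-3 + 11²)*(-4) = (-3 + 121)*(-4) = 118*(-4) = -472)
(9*U)*(-8) = (9*(-472))*(-8) = -4248*(-8) = 33984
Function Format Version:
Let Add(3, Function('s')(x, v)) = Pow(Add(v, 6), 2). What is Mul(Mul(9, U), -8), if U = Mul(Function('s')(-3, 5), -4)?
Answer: 33984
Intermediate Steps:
Function('s')(x, v) = Add(-3, Pow(Add(6, v), 2)) (Function('s')(x, v) = Add(-3, Pow(Add(v, 6), 2)) = Add(-3, Pow(Add(6, v), 2)))
U = -472 (U = Mul(Add(-3, Pow(Add(6, 5), 2)), -4) = Mul(Add(-3, Pow(11, 2)), -4) = Mul(Add(-3, 121), -4) = Mul(118, -4) = -472)
Mul(Mul(9, U), -8) = Mul(Mul(9, -472), -8) = Mul(-4248, -8) = 33984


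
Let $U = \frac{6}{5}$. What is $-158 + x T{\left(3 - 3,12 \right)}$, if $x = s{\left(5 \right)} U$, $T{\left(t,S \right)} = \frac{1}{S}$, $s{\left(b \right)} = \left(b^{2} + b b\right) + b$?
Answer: $- \frac{305}{2} \approx -152.5$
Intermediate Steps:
$s{\left(b \right)} = b + 2 b^{2}$ ($s{\left(b \right)} = \left(b^{2} + b^{2}\right) + b = 2 b^{2} + b = b + 2 b^{2}$)
$U = \frac{6}{5}$ ($U = 6 \cdot \frac{1}{5} = \frac{6}{5} \approx 1.2$)
$x = 66$ ($x = 5 \left(1 + 2 \cdot 5\right) \frac{6}{5} = 5 \left(1 + 10\right) \frac{6}{5} = 5 \cdot 11 \cdot \frac{6}{5} = 55 \cdot \frac{6}{5} = 66$)
$-158 + x T{\left(3 - 3,12 \right)} = -158 + \frac{66}{12} = -158 + 66 \cdot \frac{1}{12} = -158 + \frac{11}{2} = - \frac{305}{2}$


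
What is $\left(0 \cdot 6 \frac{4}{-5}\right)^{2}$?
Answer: $0$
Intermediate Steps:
$\left(0 \cdot 6 \frac{4}{-5}\right)^{2} = \left(0 \cdot 6 \cdot 4 \left(- \frac{1}{5}\right)\right)^{2} = \left(0 \cdot 6 \left(- \frac{4}{5}\right)\right)^{2} = \left(0 \left(- \frac{24}{5}\right)\right)^{2} = 0^{2} = 0$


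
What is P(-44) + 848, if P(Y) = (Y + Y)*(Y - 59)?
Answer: 9912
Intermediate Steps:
P(Y) = 2*Y*(-59 + Y) (P(Y) = (2*Y)*(-59 + Y) = 2*Y*(-59 + Y))
P(-44) + 848 = 2*(-44)*(-59 - 44) + 848 = 2*(-44)*(-103) + 848 = 9064 + 848 = 9912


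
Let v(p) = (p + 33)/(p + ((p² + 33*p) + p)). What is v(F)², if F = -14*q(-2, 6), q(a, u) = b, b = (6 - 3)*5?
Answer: 3481/150062500 ≈ 2.3197e-5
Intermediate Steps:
b = 15 (b = 3*5 = 15)
q(a, u) = 15
F = -210 (F = -14*15 = -210)
v(p) = (33 + p)/(p² + 35*p) (v(p) = (33 + p)/(p + (p² + 34*p)) = (33 + p)/(p² + 35*p))
v(F)² = ((33 - 210)/((-210)*(35 - 210)))² = (-1/210*(-177)/(-175))² = (-1/210*(-1/175)*(-177))² = (-59/12250)² = 3481/150062500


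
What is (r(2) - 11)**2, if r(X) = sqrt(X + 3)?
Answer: (11 - sqrt(5))**2 ≈ 76.807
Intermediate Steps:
r(X) = sqrt(3 + X)
(r(2) - 11)**2 = (sqrt(3 + 2) - 11)**2 = (sqrt(5) - 11)**2 = (-11 + sqrt(5))**2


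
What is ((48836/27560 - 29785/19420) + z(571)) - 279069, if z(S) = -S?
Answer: -3741686275187/13380380 ≈ -2.7964e+5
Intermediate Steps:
((48836/27560 - 29785/19420) + z(571)) - 279069 = ((48836/27560 - 29785/19420) - 1*571) - 279069 = ((48836*(1/27560) - 29785*1/19420) - 571) - 279069 = ((12209/6890 - 5957/3884) - 571) - 279069 = (3188013/13380380 - 571) - 279069 = -7637008967/13380380 - 279069 = -3741686275187/13380380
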